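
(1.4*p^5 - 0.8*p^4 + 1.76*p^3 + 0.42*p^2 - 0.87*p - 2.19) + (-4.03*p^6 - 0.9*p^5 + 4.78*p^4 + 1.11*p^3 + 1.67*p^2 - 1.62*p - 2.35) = -4.03*p^6 + 0.5*p^5 + 3.98*p^4 + 2.87*p^3 + 2.09*p^2 - 2.49*p - 4.54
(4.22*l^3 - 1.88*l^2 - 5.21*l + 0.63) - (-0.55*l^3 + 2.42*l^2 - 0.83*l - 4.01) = 4.77*l^3 - 4.3*l^2 - 4.38*l + 4.64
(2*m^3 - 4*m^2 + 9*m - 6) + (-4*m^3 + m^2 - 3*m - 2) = -2*m^3 - 3*m^2 + 6*m - 8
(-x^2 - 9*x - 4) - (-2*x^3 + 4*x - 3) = 2*x^3 - x^2 - 13*x - 1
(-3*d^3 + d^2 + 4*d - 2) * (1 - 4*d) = 12*d^4 - 7*d^3 - 15*d^2 + 12*d - 2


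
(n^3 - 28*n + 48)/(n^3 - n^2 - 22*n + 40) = (n + 6)/(n + 5)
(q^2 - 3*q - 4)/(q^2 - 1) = (q - 4)/(q - 1)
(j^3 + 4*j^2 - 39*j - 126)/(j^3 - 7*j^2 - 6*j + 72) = (j + 7)/(j - 4)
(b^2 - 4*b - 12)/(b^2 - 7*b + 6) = (b + 2)/(b - 1)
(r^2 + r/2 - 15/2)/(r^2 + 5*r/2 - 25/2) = (r + 3)/(r + 5)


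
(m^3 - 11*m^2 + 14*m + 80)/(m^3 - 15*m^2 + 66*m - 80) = (m + 2)/(m - 2)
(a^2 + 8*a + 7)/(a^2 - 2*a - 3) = (a + 7)/(a - 3)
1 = 1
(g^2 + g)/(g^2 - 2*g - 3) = g/(g - 3)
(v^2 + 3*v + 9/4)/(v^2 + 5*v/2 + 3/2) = (v + 3/2)/(v + 1)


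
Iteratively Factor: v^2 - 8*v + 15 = (v - 3)*(v - 5)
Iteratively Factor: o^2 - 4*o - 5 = (o + 1)*(o - 5)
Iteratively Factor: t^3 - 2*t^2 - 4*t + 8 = (t - 2)*(t^2 - 4) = (t - 2)*(t + 2)*(t - 2)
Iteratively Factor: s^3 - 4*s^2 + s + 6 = (s - 3)*(s^2 - s - 2) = (s - 3)*(s - 2)*(s + 1)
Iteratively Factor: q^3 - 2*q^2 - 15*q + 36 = (q - 3)*(q^2 + q - 12) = (q - 3)*(q + 4)*(q - 3)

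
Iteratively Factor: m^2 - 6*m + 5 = (m - 1)*(m - 5)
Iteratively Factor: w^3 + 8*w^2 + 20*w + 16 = (w + 2)*(w^2 + 6*w + 8) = (w + 2)^2*(w + 4)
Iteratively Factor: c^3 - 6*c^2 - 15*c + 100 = (c + 4)*(c^2 - 10*c + 25) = (c - 5)*(c + 4)*(c - 5)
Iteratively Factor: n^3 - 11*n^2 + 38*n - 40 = (n - 5)*(n^2 - 6*n + 8) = (n - 5)*(n - 2)*(n - 4)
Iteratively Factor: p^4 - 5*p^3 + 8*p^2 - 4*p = (p - 2)*(p^3 - 3*p^2 + 2*p) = (p - 2)^2*(p^2 - p) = p*(p - 2)^2*(p - 1)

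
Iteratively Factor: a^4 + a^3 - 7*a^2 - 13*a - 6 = (a + 1)*(a^3 - 7*a - 6) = (a + 1)^2*(a^2 - a - 6) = (a + 1)^2*(a + 2)*(a - 3)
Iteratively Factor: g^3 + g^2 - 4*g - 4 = (g + 2)*(g^2 - g - 2) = (g - 2)*(g + 2)*(g + 1)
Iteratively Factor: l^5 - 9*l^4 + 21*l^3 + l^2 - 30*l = (l)*(l^4 - 9*l^3 + 21*l^2 + l - 30) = l*(l + 1)*(l^3 - 10*l^2 + 31*l - 30) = l*(l - 5)*(l + 1)*(l^2 - 5*l + 6) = l*(l - 5)*(l - 3)*(l + 1)*(l - 2)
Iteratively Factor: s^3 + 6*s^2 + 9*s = (s + 3)*(s^2 + 3*s) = (s + 3)^2*(s)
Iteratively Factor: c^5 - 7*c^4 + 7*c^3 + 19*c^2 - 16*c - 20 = (c - 2)*(c^4 - 5*c^3 - 3*c^2 + 13*c + 10) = (c - 5)*(c - 2)*(c^3 - 3*c - 2) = (c - 5)*(c - 2)*(c + 1)*(c^2 - c - 2) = (c - 5)*(c - 2)^2*(c + 1)*(c + 1)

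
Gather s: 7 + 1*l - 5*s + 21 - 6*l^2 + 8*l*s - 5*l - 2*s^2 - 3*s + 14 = -6*l^2 - 4*l - 2*s^2 + s*(8*l - 8) + 42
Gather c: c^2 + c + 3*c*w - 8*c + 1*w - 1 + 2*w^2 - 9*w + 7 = c^2 + c*(3*w - 7) + 2*w^2 - 8*w + 6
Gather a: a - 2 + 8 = a + 6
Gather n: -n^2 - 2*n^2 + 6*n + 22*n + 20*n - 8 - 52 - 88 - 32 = -3*n^2 + 48*n - 180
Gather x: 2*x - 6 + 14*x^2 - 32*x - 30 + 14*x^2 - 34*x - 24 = 28*x^2 - 64*x - 60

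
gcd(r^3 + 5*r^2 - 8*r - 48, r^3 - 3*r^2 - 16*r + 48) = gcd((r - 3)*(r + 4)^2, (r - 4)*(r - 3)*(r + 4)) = r^2 + r - 12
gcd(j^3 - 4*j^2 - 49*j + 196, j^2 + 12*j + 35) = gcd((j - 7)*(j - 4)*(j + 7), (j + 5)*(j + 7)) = j + 7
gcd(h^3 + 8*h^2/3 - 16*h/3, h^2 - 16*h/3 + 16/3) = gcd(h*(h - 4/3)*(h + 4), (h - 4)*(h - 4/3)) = h - 4/3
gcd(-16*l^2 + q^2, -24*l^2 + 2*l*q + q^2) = -4*l + q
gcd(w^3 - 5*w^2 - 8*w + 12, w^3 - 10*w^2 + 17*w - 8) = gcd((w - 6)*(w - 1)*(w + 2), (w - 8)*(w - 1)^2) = w - 1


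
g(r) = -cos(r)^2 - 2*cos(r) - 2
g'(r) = 2*sin(r)*cos(r) + 2*sin(r)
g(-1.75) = -1.68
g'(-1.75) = -1.62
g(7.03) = -4.01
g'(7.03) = 2.36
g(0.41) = -4.68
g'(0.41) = 1.53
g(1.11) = -3.09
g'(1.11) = 2.59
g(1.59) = -1.96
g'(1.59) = 1.96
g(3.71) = -1.02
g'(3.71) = -0.17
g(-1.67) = -1.81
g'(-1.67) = -1.79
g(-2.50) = -1.04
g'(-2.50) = -0.24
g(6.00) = -4.84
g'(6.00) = -1.10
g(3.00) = -1.00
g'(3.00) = 0.00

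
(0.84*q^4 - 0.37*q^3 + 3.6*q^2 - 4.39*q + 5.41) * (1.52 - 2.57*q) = -2.1588*q^5 + 2.2277*q^4 - 9.8144*q^3 + 16.7543*q^2 - 20.5765*q + 8.2232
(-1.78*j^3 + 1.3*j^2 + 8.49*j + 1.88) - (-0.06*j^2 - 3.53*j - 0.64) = -1.78*j^3 + 1.36*j^2 + 12.02*j + 2.52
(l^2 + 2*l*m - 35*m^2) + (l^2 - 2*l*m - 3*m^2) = 2*l^2 - 38*m^2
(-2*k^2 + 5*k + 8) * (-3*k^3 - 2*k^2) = 6*k^5 - 11*k^4 - 34*k^3 - 16*k^2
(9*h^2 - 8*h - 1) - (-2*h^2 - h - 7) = 11*h^2 - 7*h + 6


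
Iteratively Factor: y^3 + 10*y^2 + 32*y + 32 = (y + 4)*(y^2 + 6*y + 8) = (y + 4)^2*(y + 2)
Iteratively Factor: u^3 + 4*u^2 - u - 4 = (u - 1)*(u^2 + 5*u + 4) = (u - 1)*(u + 1)*(u + 4)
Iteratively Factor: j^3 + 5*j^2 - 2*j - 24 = (j - 2)*(j^2 + 7*j + 12) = (j - 2)*(j + 4)*(j + 3)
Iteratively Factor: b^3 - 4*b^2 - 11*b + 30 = (b - 2)*(b^2 - 2*b - 15) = (b - 2)*(b + 3)*(b - 5)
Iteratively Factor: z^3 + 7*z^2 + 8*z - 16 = (z - 1)*(z^2 + 8*z + 16) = (z - 1)*(z + 4)*(z + 4)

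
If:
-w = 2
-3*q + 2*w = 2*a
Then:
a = -3*q/2 - 2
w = -2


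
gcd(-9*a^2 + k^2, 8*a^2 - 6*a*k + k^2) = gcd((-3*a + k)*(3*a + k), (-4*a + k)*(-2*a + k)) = 1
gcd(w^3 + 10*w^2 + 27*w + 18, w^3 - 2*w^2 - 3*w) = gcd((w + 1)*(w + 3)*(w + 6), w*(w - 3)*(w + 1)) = w + 1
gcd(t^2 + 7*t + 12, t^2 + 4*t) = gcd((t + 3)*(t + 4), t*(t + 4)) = t + 4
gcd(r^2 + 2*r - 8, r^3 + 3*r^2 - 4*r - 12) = r - 2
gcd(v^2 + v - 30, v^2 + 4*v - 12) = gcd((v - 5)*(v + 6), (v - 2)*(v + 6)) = v + 6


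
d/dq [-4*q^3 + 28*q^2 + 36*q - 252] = -12*q^2 + 56*q + 36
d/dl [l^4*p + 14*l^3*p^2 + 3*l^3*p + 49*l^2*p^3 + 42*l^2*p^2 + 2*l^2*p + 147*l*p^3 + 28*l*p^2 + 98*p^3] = p*(4*l^3 + 42*l^2*p + 9*l^2 + 98*l*p^2 + 84*l*p + 4*l + 147*p^2 + 28*p)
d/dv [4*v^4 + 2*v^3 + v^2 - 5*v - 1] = 16*v^3 + 6*v^2 + 2*v - 5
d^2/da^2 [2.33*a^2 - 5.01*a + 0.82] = 4.66000000000000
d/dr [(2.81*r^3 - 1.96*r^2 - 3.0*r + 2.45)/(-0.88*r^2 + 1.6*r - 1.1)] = (-2.4728*r^4 + 8.992*r^3 - 15.049*r^2 + 8.624*r - 0.62)/(0.7744*r^4 - 2.816*r^3 + 4.496*r^2 - 3.52*r + 1.21)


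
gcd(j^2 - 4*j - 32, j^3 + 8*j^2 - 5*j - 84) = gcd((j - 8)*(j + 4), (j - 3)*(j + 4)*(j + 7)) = j + 4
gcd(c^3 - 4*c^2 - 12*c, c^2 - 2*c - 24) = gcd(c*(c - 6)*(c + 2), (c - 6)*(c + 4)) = c - 6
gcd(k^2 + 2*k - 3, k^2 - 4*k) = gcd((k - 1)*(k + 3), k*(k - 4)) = 1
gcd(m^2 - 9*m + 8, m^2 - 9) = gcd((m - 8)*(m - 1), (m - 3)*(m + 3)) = 1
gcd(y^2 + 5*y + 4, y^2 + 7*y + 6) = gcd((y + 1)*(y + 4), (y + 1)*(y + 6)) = y + 1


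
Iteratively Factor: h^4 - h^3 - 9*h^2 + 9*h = (h - 3)*(h^3 + 2*h^2 - 3*h) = h*(h - 3)*(h^2 + 2*h - 3) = h*(h - 3)*(h + 3)*(h - 1)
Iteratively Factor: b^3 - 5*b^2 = (b - 5)*(b^2) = b*(b - 5)*(b)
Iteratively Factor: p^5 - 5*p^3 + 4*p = (p - 2)*(p^4 + 2*p^3 - p^2 - 2*p) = (p - 2)*(p - 1)*(p^3 + 3*p^2 + 2*p) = p*(p - 2)*(p - 1)*(p^2 + 3*p + 2) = p*(p - 2)*(p - 1)*(p + 1)*(p + 2)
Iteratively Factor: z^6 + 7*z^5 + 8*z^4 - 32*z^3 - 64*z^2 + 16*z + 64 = (z + 4)*(z^5 + 3*z^4 - 4*z^3 - 16*z^2 + 16) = (z - 1)*(z + 4)*(z^4 + 4*z^3 - 16*z - 16) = (z - 2)*(z - 1)*(z + 4)*(z^3 + 6*z^2 + 12*z + 8) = (z - 2)*(z - 1)*(z + 2)*(z + 4)*(z^2 + 4*z + 4) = (z - 2)*(z - 1)*(z + 2)^2*(z + 4)*(z + 2)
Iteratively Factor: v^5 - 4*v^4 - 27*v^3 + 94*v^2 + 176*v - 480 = (v - 5)*(v^4 + v^3 - 22*v^2 - 16*v + 96) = (v - 5)*(v + 3)*(v^3 - 2*v^2 - 16*v + 32) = (v - 5)*(v + 3)*(v + 4)*(v^2 - 6*v + 8) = (v - 5)*(v - 4)*(v + 3)*(v + 4)*(v - 2)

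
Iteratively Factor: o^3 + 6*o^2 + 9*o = (o)*(o^2 + 6*o + 9) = o*(o + 3)*(o + 3)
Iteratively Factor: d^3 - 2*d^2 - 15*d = (d)*(d^2 - 2*d - 15) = d*(d + 3)*(d - 5)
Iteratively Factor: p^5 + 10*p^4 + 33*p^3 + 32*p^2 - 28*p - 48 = (p + 2)*(p^4 + 8*p^3 + 17*p^2 - 2*p - 24) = (p + 2)*(p + 3)*(p^3 + 5*p^2 + 2*p - 8) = (p + 2)^2*(p + 3)*(p^2 + 3*p - 4) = (p + 2)^2*(p + 3)*(p + 4)*(p - 1)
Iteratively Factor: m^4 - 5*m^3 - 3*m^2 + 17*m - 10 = (m - 1)*(m^3 - 4*m^2 - 7*m + 10) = (m - 1)^2*(m^2 - 3*m - 10) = (m - 1)^2*(m + 2)*(m - 5)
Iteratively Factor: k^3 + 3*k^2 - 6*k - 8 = (k + 4)*(k^2 - k - 2) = (k + 1)*(k + 4)*(k - 2)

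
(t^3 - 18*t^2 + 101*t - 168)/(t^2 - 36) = (t^3 - 18*t^2 + 101*t - 168)/(t^2 - 36)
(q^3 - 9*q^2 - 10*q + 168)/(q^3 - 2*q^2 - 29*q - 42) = (q^2 - 2*q - 24)/(q^2 + 5*q + 6)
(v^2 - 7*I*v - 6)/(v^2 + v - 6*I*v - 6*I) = (v - I)/(v + 1)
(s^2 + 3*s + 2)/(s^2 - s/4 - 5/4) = 4*(s + 2)/(4*s - 5)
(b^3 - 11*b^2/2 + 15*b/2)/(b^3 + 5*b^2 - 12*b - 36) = b*(2*b - 5)/(2*(b^2 + 8*b + 12))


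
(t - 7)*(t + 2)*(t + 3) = t^3 - 2*t^2 - 29*t - 42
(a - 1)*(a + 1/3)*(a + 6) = a^3 + 16*a^2/3 - 13*a/3 - 2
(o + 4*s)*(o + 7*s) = o^2 + 11*o*s + 28*s^2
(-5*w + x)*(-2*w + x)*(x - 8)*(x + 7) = 10*w^2*x^2 - 10*w^2*x - 560*w^2 - 7*w*x^3 + 7*w*x^2 + 392*w*x + x^4 - x^3 - 56*x^2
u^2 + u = u*(u + 1)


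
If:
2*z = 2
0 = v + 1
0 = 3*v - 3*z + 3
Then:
No Solution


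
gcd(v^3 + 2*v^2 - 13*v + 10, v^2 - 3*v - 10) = 1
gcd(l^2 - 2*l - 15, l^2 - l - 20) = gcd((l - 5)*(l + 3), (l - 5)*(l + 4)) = l - 5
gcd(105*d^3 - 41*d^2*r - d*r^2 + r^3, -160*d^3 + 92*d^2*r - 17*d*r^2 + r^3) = -5*d + r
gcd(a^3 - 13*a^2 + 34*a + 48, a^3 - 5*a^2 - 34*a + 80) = a - 8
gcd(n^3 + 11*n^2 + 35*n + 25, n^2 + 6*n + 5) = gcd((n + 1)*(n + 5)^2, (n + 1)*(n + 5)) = n^2 + 6*n + 5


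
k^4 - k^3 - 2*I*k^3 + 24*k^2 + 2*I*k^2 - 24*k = k*(k - 1)*(k - 6*I)*(k + 4*I)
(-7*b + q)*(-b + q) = 7*b^2 - 8*b*q + q^2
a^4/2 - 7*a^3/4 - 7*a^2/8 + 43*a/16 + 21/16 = (a/2 + 1/2)*(a - 7/2)*(a - 3/2)*(a + 1/2)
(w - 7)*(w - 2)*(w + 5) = w^3 - 4*w^2 - 31*w + 70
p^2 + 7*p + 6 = (p + 1)*(p + 6)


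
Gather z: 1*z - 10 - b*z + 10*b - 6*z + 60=10*b + z*(-b - 5) + 50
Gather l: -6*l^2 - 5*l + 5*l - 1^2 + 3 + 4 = 6 - 6*l^2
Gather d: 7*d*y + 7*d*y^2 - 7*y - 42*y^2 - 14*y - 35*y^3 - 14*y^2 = d*(7*y^2 + 7*y) - 35*y^3 - 56*y^2 - 21*y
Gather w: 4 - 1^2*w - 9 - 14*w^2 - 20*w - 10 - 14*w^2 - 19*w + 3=-28*w^2 - 40*w - 12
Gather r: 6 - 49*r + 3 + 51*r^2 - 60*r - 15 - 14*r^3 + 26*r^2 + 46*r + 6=-14*r^3 + 77*r^2 - 63*r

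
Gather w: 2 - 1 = 1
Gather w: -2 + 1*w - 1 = w - 3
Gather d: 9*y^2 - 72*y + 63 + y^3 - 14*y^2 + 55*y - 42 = y^3 - 5*y^2 - 17*y + 21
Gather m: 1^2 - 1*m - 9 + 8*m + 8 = 7*m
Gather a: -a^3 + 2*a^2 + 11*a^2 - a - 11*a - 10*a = -a^3 + 13*a^2 - 22*a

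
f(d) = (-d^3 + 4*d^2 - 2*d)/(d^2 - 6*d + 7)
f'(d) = (6 - 2*d)*(-d^3 + 4*d^2 - 2*d)/(d^2 - 6*d + 7)^2 + (-3*d^2 + 8*d - 2)/(d^2 - 6*d + 7)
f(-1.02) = 0.51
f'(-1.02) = -0.65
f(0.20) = -0.04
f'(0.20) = -0.13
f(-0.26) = 0.09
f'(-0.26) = -0.43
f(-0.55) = 0.23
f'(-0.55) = -0.53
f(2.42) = -2.65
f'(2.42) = 1.98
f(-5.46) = 4.21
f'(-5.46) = -0.92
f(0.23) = -0.05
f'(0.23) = -0.10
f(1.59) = -244.77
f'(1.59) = 57739.98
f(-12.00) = 10.44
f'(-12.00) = -0.97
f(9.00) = -12.44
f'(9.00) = -0.70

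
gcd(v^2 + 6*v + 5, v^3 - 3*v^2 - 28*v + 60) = v + 5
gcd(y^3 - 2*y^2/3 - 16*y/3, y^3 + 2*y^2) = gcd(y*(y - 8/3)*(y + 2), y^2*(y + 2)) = y^2 + 2*y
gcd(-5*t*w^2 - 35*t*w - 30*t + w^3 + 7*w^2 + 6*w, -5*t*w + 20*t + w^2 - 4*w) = 5*t - w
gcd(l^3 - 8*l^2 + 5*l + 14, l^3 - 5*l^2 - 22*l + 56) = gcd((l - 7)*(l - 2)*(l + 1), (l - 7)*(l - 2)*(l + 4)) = l^2 - 9*l + 14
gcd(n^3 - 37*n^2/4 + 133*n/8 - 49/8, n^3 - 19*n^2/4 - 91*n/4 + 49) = n^2 - 35*n/4 + 49/4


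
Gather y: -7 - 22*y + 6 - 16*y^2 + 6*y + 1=-16*y^2 - 16*y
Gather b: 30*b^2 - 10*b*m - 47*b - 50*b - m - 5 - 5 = 30*b^2 + b*(-10*m - 97) - m - 10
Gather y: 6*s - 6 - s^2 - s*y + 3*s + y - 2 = -s^2 + 9*s + y*(1 - s) - 8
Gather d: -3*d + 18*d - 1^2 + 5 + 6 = 15*d + 10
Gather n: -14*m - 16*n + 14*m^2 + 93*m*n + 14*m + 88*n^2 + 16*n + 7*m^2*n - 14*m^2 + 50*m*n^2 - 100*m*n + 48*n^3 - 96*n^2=48*n^3 + n^2*(50*m - 8) + n*(7*m^2 - 7*m)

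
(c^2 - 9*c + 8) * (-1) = -c^2 + 9*c - 8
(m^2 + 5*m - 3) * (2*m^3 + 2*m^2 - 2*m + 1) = 2*m^5 + 12*m^4 + 2*m^3 - 15*m^2 + 11*m - 3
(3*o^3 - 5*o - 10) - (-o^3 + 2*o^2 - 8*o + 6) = 4*o^3 - 2*o^2 + 3*o - 16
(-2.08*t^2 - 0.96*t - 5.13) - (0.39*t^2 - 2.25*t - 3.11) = -2.47*t^2 + 1.29*t - 2.02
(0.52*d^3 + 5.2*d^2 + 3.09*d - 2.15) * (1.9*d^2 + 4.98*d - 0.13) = 0.988*d^5 + 12.4696*d^4 + 31.6994*d^3 + 10.6272*d^2 - 11.1087*d + 0.2795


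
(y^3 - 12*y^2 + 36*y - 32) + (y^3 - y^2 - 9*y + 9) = 2*y^3 - 13*y^2 + 27*y - 23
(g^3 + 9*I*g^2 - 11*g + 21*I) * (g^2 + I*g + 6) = g^5 + 10*I*g^4 - 14*g^3 + 64*I*g^2 - 87*g + 126*I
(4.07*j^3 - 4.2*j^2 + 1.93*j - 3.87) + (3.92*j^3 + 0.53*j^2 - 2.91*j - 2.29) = 7.99*j^3 - 3.67*j^2 - 0.98*j - 6.16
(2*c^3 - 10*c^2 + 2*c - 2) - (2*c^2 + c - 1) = 2*c^3 - 12*c^2 + c - 1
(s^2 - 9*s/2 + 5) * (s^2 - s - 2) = s^4 - 11*s^3/2 + 15*s^2/2 + 4*s - 10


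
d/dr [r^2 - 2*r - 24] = 2*r - 2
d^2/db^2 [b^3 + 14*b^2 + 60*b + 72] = 6*b + 28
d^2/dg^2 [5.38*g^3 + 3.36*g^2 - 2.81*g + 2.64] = 32.28*g + 6.72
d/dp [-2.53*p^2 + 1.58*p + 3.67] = 1.58 - 5.06*p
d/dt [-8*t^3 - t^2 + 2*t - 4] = -24*t^2 - 2*t + 2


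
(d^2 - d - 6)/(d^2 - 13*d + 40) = (d^2 - d - 6)/(d^2 - 13*d + 40)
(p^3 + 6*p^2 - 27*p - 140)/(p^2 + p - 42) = (p^2 - p - 20)/(p - 6)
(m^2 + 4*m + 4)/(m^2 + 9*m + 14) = (m + 2)/(m + 7)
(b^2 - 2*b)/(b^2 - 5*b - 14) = b*(2 - b)/(-b^2 + 5*b + 14)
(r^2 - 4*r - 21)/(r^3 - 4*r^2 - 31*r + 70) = (r + 3)/(r^2 + 3*r - 10)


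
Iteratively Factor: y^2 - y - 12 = (y + 3)*(y - 4)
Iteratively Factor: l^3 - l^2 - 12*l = (l + 3)*(l^2 - 4*l) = l*(l + 3)*(l - 4)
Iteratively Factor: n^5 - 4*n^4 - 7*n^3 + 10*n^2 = (n - 1)*(n^4 - 3*n^3 - 10*n^2) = n*(n - 1)*(n^3 - 3*n^2 - 10*n) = n*(n - 5)*(n - 1)*(n^2 + 2*n) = n^2*(n - 5)*(n - 1)*(n + 2)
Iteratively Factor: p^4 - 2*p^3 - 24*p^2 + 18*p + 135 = (p - 3)*(p^3 + p^2 - 21*p - 45) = (p - 5)*(p - 3)*(p^2 + 6*p + 9) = (p - 5)*(p - 3)*(p + 3)*(p + 3)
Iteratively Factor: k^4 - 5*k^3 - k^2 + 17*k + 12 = (k + 1)*(k^3 - 6*k^2 + 5*k + 12) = (k + 1)^2*(k^2 - 7*k + 12) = (k - 4)*(k + 1)^2*(k - 3)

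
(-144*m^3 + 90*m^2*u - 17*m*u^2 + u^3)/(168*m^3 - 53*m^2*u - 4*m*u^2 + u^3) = (-6*m + u)/(7*m + u)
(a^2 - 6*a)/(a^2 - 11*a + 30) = a/(a - 5)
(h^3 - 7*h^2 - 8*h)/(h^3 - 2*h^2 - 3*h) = (h - 8)/(h - 3)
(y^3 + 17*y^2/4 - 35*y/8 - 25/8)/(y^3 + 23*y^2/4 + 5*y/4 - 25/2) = (y + 1/2)/(y + 2)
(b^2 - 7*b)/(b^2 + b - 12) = b*(b - 7)/(b^2 + b - 12)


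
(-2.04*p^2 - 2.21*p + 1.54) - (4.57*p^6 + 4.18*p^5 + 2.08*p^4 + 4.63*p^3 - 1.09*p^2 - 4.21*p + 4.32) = -4.57*p^6 - 4.18*p^5 - 2.08*p^4 - 4.63*p^3 - 0.95*p^2 + 2.0*p - 2.78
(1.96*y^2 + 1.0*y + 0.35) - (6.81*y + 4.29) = 1.96*y^2 - 5.81*y - 3.94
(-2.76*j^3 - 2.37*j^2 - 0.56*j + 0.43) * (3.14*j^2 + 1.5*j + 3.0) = -8.6664*j^5 - 11.5818*j^4 - 13.5934*j^3 - 6.5998*j^2 - 1.035*j + 1.29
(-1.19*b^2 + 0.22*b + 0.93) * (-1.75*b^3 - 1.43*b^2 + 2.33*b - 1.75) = 2.0825*b^5 + 1.3167*b^4 - 4.7148*b^3 + 1.2652*b^2 + 1.7819*b - 1.6275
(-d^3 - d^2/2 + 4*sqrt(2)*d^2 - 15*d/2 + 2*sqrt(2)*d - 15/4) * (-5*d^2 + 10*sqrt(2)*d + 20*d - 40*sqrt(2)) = 5*d^5 - 30*sqrt(2)*d^4 - 35*d^4/2 + 215*d^3/2 + 105*sqrt(2)*d^3 - 1645*d^2/4 - 15*sqrt(2)*d^2 - 235*d + 525*sqrt(2)*d/2 + 150*sqrt(2)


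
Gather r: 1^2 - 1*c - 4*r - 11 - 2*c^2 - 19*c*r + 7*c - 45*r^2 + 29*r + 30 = -2*c^2 + 6*c - 45*r^2 + r*(25 - 19*c) + 20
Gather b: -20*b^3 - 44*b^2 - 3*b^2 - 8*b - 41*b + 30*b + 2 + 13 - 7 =-20*b^3 - 47*b^2 - 19*b + 8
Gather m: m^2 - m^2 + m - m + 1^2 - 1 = 0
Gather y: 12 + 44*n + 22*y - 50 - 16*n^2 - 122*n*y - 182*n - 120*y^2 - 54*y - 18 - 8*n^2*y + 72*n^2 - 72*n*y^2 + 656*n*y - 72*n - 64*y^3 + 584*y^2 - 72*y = 56*n^2 - 210*n - 64*y^3 + y^2*(464 - 72*n) + y*(-8*n^2 + 534*n - 104) - 56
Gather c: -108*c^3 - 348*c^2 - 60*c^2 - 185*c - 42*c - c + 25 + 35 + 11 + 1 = -108*c^3 - 408*c^2 - 228*c + 72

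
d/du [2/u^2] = -4/u^3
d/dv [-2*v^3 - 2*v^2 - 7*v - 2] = -6*v^2 - 4*v - 7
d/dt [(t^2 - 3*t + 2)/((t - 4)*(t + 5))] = 2*(2*t^2 - 22*t + 29)/(t^4 + 2*t^3 - 39*t^2 - 40*t + 400)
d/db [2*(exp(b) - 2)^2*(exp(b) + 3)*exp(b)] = (8*exp(3*b) - 6*exp(2*b) - 32*exp(b) + 24)*exp(b)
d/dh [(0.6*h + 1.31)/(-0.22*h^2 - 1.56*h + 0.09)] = (0.132*h^2 + 0.5764*h + 2.0976)/(0.0484*h^4 + 0.6864*h^3 + 2.394*h^2 - 0.2808*h + 0.0081)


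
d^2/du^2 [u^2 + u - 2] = 2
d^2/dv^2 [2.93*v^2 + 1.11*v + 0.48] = 5.86000000000000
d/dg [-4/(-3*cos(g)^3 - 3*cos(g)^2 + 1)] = 12*(3*cos(g) + 2)*sin(g)*cos(g)/(3*cos(g)^3 + 3*cos(g)^2 - 1)^2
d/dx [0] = 0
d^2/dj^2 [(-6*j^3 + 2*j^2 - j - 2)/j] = -12 - 4/j^3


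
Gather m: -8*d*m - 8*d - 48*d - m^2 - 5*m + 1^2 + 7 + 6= -56*d - m^2 + m*(-8*d - 5) + 14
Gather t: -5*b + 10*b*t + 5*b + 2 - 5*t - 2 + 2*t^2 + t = 2*t^2 + t*(10*b - 4)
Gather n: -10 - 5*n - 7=-5*n - 17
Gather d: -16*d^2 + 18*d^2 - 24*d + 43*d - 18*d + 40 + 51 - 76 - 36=2*d^2 + d - 21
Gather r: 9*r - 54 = 9*r - 54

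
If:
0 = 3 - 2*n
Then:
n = 3/2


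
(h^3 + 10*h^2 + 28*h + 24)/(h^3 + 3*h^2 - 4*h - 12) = (h^2 + 8*h + 12)/(h^2 + h - 6)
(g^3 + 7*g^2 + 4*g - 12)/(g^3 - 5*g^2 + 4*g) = (g^2 + 8*g + 12)/(g*(g - 4))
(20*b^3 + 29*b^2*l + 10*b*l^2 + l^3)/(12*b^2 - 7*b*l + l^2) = (20*b^3 + 29*b^2*l + 10*b*l^2 + l^3)/(12*b^2 - 7*b*l + l^2)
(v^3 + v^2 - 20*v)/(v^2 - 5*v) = (v^2 + v - 20)/(v - 5)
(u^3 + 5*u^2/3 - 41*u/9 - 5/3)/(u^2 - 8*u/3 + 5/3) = (u^2 + 10*u/3 + 1)/(u - 1)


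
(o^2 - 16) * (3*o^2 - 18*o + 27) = 3*o^4 - 18*o^3 - 21*o^2 + 288*o - 432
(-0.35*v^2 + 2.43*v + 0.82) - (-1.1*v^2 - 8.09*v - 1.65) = 0.75*v^2 + 10.52*v + 2.47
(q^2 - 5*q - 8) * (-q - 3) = -q^3 + 2*q^2 + 23*q + 24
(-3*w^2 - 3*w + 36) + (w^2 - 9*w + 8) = -2*w^2 - 12*w + 44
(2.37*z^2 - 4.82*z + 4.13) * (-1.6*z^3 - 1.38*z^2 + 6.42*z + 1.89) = -3.792*z^5 + 4.4414*z^4 + 15.259*z^3 - 32.1645*z^2 + 17.4048*z + 7.8057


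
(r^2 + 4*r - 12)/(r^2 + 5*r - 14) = (r + 6)/(r + 7)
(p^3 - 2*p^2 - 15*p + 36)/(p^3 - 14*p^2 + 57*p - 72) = (p + 4)/(p - 8)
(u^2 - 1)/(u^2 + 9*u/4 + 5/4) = 4*(u - 1)/(4*u + 5)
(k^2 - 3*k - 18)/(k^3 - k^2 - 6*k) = (-k^2 + 3*k + 18)/(k*(-k^2 + k + 6))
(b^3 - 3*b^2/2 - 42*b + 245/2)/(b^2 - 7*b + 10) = (2*b^2 + 7*b - 49)/(2*(b - 2))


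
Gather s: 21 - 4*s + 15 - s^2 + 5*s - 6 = -s^2 + s + 30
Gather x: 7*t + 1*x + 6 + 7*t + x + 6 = 14*t + 2*x + 12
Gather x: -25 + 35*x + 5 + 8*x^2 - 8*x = 8*x^2 + 27*x - 20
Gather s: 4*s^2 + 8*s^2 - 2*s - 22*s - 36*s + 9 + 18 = 12*s^2 - 60*s + 27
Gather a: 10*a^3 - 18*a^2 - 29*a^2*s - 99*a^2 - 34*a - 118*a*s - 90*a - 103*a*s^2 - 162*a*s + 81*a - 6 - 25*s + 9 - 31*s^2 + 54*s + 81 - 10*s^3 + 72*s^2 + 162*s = 10*a^3 + a^2*(-29*s - 117) + a*(-103*s^2 - 280*s - 43) - 10*s^3 + 41*s^2 + 191*s + 84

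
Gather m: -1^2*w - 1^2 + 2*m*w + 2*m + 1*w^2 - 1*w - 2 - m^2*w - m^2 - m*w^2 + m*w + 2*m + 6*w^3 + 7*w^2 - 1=m^2*(-w - 1) + m*(-w^2 + 3*w + 4) + 6*w^3 + 8*w^2 - 2*w - 4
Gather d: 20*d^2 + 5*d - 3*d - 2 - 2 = 20*d^2 + 2*d - 4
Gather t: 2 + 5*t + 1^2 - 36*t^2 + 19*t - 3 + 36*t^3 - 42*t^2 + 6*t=36*t^3 - 78*t^2 + 30*t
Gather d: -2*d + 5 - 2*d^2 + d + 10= -2*d^2 - d + 15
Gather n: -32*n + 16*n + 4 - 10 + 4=-16*n - 2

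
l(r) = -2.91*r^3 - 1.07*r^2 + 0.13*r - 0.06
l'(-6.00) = -301.31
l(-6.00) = 589.20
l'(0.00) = 0.13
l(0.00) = -0.06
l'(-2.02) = -31.17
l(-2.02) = 19.30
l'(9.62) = -828.37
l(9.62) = -2688.54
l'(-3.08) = -76.10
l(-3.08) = 74.41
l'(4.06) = -152.46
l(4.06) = -211.92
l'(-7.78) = -511.63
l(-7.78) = 1304.51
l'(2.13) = -44.04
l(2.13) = -32.76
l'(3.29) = -101.40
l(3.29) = -114.84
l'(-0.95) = -5.72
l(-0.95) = 1.35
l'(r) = -8.73*r^2 - 2.14*r + 0.13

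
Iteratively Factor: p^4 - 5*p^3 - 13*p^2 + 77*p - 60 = (p - 5)*(p^3 - 13*p + 12) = (p - 5)*(p - 3)*(p^2 + 3*p - 4) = (p - 5)*(p - 3)*(p + 4)*(p - 1)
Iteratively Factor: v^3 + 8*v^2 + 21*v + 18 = (v + 3)*(v^2 + 5*v + 6) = (v + 3)^2*(v + 2)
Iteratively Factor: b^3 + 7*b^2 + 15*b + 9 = (b + 1)*(b^2 + 6*b + 9) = (b + 1)*(b + 3)*(b + 3)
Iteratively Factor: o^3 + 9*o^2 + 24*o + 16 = (o + 1)*(o^2 + 8*o + 16) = (o + 1)*(o + 4)*(o + 4)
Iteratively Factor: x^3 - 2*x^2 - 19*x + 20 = (x + 4)*(x^2 - 6*x + 5) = (x - 5)*(x + 4)*(x - 1)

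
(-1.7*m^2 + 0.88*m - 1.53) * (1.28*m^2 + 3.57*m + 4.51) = -2.176*m^4 - 4.9426*m^3 - 6.4838*m^2 - 1.4933*m - 6.9003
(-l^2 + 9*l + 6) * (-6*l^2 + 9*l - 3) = 6*l^4 - 63*l^3 + 48*l^2 + 27*l - 18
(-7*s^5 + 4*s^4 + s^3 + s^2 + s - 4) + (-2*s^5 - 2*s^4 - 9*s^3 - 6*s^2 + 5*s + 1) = -9*s^5 + 2*s^4 - 8*s^3 - 5*s^2 + 6*s - 3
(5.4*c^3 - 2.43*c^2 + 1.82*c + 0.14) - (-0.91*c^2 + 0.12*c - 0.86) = 5.4*c^3 - 1.52*c^2 + 1.7*c + 1.0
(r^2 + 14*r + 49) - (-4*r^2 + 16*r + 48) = 5*r^2 - 2*r + 1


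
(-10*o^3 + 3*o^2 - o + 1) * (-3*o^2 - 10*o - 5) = 30*o^5 + 91*o^4 + 23*o^3 - 8*o^2 - 5*o - 5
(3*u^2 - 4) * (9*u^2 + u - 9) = 27*u^4 + 3*u^3 - 63*u^2 - 4*u + 36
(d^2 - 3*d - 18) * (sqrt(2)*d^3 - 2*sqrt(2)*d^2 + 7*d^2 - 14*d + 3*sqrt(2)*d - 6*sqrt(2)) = sqrt(2)*d^5 - 5*sqrt(2)*d^4 + 7*d^4 - 35*d^3 - 9*sqrt(2)*d^3 - 84*d^2 + 21*sqrt(2)*d^2 - 36*sqrt(2)*d + 252*d + 108*sqrt(2)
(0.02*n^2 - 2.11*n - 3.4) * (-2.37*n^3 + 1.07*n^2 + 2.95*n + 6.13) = -0.0474*n^5 + 5.0221*n^4 + 5.8593*n^3 - 9.7399*n^2 - 22.9643*n - 20.842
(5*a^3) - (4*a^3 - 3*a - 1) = a^3 + 3*a + 1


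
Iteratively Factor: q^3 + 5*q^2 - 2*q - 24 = (q - 2)*(q^2 + 7*q + 12) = (q - 2)*(q + 4)*(q + 3)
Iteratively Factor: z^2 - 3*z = (z - 3)*(z)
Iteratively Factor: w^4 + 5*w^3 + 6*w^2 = (w + 2)*(w^3 + 3*w^2) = w*(w + 2)*(w^2 + 3*w) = w^2*(w + 2)*(w + 3)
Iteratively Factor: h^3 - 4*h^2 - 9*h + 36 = (h - 4)*(h^2 - 9) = (h - 4)*(h - 3)*(h + 3)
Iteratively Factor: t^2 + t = (t)*(t + 1)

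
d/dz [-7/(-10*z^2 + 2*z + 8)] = 7*(1 - 10*z)/(2*(-5*z^2 + z + 4)^2)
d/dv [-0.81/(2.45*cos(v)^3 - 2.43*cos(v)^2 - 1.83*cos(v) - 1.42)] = (-5.9535*cos(v)^2 + 3.9366*cos(v) + 1.4823)*sin(v)/(-2.45*cos(v)^3 + 2.43*cos(v)^2 + 1.83*cos(v) + 1.42)^2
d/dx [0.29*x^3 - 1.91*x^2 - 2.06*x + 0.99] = 0.87*x^2 - 3.82*x - 2.06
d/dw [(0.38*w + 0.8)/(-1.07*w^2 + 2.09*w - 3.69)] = (0.4066*w^2 + 1.712*w - 3.0742)/(1.1449*w^4 - 4.4726*w^3 + 12.2647*w^2 - 15.4242*w + 13.6161)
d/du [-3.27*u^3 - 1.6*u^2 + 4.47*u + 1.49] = -9.81*u^2 - 3.2*u + 4.47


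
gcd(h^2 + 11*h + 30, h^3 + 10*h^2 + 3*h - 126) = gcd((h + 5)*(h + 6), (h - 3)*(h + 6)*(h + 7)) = h + 6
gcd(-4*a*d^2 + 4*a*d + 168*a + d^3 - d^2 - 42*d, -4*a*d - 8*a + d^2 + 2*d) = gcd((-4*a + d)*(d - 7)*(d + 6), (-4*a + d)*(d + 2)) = 4*a - d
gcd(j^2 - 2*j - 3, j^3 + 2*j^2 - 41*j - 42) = j + 1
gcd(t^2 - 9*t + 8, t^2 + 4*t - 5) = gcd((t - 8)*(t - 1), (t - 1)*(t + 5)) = t - 1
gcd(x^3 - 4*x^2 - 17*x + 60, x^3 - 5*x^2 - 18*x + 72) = x^2 + x - 12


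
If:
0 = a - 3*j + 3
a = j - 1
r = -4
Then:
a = 0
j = 1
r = -4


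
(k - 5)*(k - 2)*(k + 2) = k^3 - 5*k^2 - 4*k + 20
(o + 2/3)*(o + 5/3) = o^2 + 7*o/3 + 10/9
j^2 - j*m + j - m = (j + 1)*(j - m)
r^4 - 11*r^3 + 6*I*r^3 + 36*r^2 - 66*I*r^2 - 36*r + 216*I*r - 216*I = (r - 6)*(r - 3)*(r - 2)*(r + 6*I)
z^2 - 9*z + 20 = (z - 5)*(z - 4)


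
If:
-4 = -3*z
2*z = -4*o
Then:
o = -2/3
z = 4/3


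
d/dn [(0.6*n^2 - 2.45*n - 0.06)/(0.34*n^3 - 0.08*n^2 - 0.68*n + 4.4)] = (-0.204*n^4 + 1.666*n^3 - 0.5428*n^2 + 5.2704*n - 10.8208)/(0.1156*n^6 - 0.0544*n^5 - 0.456*n^4 + 3.1008*n^3 - 0.2416*n^2 - 5.984*n + 19.36)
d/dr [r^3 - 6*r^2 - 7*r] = 3*r^2 - 12*r - 7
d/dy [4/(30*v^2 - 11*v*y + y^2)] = 4*(11*v - 2*y)/(30*v^2 - 11*v*y + y^2)^2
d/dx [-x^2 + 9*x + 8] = 9 - 2*x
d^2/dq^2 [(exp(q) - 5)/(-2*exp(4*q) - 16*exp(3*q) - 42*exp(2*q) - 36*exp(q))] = (-9*exp(5*q) + 46*exp(4*q) + 427*exp(3*q) + 822*exp(2*q) + 510*exp(q) + 180)*exp(-q)/(2*(exp(7*q) + 18*exp(6*q) + 138*exp(5*q) + 584*exp(4*q) + 1473*exp(3*q) + 2214*exp(2*q) + 1836*exp(q) + 648))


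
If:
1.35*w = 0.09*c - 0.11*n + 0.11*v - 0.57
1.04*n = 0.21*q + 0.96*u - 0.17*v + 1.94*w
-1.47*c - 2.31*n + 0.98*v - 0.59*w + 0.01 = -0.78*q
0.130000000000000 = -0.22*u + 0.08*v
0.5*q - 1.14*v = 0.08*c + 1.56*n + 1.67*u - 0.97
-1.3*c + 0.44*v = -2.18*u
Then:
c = -0.24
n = -2.57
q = -9.20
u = -0.30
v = 0.79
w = -0.16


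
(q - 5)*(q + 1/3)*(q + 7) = q^3 + 7*q^2/3 - 103*q/3 - 35/3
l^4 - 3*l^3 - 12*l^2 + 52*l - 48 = (l - 3)*(l - 2)^2*(l + 4)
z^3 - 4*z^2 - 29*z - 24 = (z - 8)*(z + 1)*(z + 3)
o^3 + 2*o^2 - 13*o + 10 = (o - 2)*(o - 1)*(o + 5)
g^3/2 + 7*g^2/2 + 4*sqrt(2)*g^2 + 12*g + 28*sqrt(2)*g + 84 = (g/2 + sqrt(2))*(g + 7)*(g + 6*sqrt(2))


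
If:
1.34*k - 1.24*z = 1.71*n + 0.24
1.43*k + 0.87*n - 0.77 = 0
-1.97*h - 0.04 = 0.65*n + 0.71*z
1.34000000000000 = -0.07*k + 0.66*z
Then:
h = -0.51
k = 1.06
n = -0.86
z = 2.14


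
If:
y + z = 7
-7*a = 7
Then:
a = -1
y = 7 - z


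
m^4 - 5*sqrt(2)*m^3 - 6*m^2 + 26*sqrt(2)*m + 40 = (m - 5*sqrt(2))*(m - 2*sqrt(2))*(m + sqrt(2))^2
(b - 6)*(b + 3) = b^2 - 3*b - 18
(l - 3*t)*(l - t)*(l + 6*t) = l^3 + 2*l^2*t - 21*l*t^2 + 18*t^3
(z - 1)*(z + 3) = z^2 + 2*z - 3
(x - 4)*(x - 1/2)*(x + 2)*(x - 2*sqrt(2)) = x^4 - 2*sqrt(2)*x^3 - 5*x^3/2 - 7*x^2 + 5*sqrt(2)*x^2 + 4*x + 14*sqrt(2)*x - 8*sqrt(2)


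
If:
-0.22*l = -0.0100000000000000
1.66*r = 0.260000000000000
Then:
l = 0.05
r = 0.16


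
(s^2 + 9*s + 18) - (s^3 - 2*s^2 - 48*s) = -s^3 + 3*s^2 + 57*s + 18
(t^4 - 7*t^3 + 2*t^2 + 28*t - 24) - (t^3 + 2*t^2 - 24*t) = t^4 - 8*t^3 + 52*t - 24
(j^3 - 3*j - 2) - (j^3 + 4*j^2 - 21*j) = -4*j^2 + 18*j - 2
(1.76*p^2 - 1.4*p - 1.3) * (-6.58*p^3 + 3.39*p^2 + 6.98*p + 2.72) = -11.5808*p^5 + 15.1784*p^4 + 16.0928*p^3 - 9.3918*p^2 - 12.882*p - 3.536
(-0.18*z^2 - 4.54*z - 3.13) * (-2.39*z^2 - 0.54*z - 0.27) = 0.4302*z^4 + 10.9478*z^3 + 9.9809*z^2 + 2.916*z + 0.8451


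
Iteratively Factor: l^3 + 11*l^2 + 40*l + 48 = (l + 4)*(l^2 + 7*l + 12) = (l + 3)*(l + 4)*(l + 4)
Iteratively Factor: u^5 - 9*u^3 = (u)*(u^4 - 9*u^2) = u^2*(u^3 - 9*u) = u^2*(u - 3)*(u^2 + 3*u) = u^3*(u - 3)*(u + 3)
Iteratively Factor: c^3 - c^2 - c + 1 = (c - 1)*(c^2 - 1) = (c - 1)*(c + 1)*(c - 1)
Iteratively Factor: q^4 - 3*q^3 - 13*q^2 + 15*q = (q)*(q^3 - 3*q^2 - 13*q + 15) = q*(q + 3)*(q^2 - 6*q + 5) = q*(q - 5)*(q + 3)*(q - 1)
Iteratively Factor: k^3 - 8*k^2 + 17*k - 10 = (k - 2)*(k^2 - 6*k + 5) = (k - 5)*(k - 2)*(k - 1)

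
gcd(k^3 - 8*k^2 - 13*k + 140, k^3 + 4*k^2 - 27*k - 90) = k - 5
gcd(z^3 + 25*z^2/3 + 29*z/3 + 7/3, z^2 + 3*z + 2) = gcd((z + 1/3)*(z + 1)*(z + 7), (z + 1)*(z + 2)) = z + 1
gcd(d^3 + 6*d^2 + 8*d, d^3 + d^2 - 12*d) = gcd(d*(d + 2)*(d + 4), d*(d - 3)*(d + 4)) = d^2 + 4*d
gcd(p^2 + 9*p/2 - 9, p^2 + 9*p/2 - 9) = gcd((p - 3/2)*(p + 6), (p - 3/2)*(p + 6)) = p^2 + 9*p/2 - 9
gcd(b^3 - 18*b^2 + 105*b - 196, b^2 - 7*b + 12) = b - 4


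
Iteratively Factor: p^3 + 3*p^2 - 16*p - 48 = (p + 3)*(p^2 - 16) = (p - 4)*(p + 3)*(p + 4)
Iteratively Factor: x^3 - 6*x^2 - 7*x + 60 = (x + 3)*(x^2 - 9*x + 20) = (x - 4)*(x + 3)*(x - 5)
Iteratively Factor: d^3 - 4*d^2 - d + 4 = (d + 1)*(d^2 - 5*d + 4) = (d - 1)*(d + 1)*(d - 4)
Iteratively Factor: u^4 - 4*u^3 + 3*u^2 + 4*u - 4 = (u + 1)*(u^3 - 5*u^2 + 8*u - 4) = (u - 1)*(u + 1)*(u^2 - 4*u + 4) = (u - 2)*(u - 1)*(u + 1)*(u - 2)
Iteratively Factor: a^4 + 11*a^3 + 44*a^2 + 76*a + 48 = (a + 4)*(a^3 + 7*a^2 + 16*a + 12) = (a + 2)*(a + 4)*(a^2 + 5*a + 6) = (a + 2)*(a + 3)*(a + 4)*(a + 2)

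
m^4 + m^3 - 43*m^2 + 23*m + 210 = (m - 5)*(m - 3)*(m + 2)*(m + 7)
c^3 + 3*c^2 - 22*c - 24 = (c - 4)*(c + 1)*(c + 6)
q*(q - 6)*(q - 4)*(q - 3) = q^4 - 13*q^3 + 54*q^2 - 72*q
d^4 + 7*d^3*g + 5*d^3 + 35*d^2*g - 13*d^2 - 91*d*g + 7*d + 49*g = (d - 1)^2*(d + 7)*(d + 7*g)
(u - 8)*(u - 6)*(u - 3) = u^3 - 17*u^2 + 90*u - 144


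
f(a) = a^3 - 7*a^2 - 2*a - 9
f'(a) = 3*a^2 - 14*a - 2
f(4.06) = -65.58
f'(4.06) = -9.39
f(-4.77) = -267.26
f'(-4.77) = 133.04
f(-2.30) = -53.60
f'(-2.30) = 46.07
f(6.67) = -37.02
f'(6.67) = 38.09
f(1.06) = -17.79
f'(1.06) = -13.47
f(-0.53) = -10.06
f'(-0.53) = 6.26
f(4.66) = -69.13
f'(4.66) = -2.09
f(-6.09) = -482.30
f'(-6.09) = 194.52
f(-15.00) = -4929.00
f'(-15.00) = 883.00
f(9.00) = 135.00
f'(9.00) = 115.00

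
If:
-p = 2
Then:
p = -2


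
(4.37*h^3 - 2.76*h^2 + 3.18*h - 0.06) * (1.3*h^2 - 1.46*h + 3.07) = 5.681*h^5 - 9.9682*h^4 + 21.5795*h^3 - 13.194*h^2 + 9.8502*h - 0.1842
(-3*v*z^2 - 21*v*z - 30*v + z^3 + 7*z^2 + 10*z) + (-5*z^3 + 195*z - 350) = -3*v*z^2 - 21*v*z - 30*v - 4*z^3 + 7*z^2 + 205*z - 350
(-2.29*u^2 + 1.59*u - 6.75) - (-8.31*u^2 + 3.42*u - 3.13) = 6.02*u^2 - 1.83*u - 3.62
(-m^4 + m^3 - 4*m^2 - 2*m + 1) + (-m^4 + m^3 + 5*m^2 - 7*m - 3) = -2*m^4 + 2*m^3 + m^2 - 9*m - 2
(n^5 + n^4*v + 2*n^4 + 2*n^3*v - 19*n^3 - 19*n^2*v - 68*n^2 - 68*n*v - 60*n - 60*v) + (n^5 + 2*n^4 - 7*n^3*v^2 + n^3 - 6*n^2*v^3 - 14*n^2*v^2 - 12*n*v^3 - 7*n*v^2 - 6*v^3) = 2*n^5 + n^4*v + 4*n^4 - 7*n^3*v^2 + 2*n^3*v - 18*n^3 - 6*n^2*v^3 - 14*n^2*v^2 - 19*n^2*v - 68*n^2 - 12*n*v^3 - 7*n*v^2 - 68*n*v - 60*n - 6*v^3 - 60*v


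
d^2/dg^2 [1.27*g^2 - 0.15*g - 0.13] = 2.54000000000000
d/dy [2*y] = 2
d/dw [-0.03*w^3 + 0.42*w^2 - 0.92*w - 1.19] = -0.09*w^2 + 0.84*w - 0.92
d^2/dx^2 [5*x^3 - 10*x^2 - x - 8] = 30*x - 20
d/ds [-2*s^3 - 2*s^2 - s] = -6*s^2 - 4*s - 1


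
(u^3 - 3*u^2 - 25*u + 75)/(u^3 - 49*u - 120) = (u^2 - 8*u + 15)/(u^2 - 5*u - 24)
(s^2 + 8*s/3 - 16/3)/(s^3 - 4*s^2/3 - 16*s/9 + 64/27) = 9*(s + 4)/(9*s^2 - 16)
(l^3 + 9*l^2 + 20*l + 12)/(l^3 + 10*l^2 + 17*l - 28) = (l^3 + 9*l^2 + 20*l + 12)/(l^3 + 10*l^2 + 17*l - 28)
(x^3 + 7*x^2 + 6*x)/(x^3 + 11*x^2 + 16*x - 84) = x*(x + 1)/(x^2 + 5*x - 14)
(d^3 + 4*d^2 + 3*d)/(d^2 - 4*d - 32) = d*(d^2 + 4*d + 3)/(d^2 - 4*d - 32)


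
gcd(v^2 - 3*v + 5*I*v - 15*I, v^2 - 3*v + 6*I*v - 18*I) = v - 3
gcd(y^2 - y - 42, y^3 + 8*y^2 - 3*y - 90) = y + 6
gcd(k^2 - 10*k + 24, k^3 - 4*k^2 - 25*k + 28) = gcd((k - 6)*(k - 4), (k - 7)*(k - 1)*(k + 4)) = 1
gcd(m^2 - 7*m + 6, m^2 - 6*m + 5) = m - 1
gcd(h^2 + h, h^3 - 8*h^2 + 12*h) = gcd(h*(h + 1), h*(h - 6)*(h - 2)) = h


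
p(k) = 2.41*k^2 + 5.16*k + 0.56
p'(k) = 4.82*k + 5.16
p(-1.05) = -2.20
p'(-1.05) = 0.10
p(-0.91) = -2.14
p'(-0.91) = 0.77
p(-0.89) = -2.12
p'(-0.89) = 0.87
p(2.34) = 25.83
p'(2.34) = 16.44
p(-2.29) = 1.38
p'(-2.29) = -5.88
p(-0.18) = -0.29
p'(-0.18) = 4.29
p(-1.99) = -0.16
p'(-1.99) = -4.43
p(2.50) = 28.52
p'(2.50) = 17.21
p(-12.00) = 285.68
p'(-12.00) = -52.68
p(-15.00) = 465.41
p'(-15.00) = -67.14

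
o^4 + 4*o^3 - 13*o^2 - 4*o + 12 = (o - 2)*(o - 1)*(o + 1)*(o + 6)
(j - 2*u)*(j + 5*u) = j^2 + 3*j*u - 10*u^2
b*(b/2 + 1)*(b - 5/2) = b^3/2 - b^2/4 - 5*b/2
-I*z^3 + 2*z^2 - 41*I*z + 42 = (z - 6*I)*(z + 7*I)*(-I*z + 1)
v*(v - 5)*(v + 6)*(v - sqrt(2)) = v^4 - sqrt(2)*v^3 + v^3 - 30*v^2 - sqrt(2)*v^2 + 30*sqrt(2)*v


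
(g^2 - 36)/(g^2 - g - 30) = (g + 6)/(g + 5)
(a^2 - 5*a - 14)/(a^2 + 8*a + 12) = (a - 7)/(a + 6)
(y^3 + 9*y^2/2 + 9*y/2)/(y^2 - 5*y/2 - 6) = y*(y + 3)/(y - 4)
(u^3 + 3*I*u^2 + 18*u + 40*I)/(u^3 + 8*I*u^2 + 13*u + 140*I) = (u + 2*I)/(u + 7*I)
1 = 1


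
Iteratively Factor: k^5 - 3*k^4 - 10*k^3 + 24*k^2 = (k - 2)*(k^4 - k^3 - 12*k^2) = k*(k - 2)*(k^3 - k^2 - 12*k) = k*(k - 2)*(k + 3)*(k^2 - 4*k) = k*(k - 4)*(k - 2)*(k + 3)*(k)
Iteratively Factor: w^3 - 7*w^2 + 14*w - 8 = (w - 1)*(w^2 - 6*w + 8) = (w - 4)*(w - 1)*(w - 2)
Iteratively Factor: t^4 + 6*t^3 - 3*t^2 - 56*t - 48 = (t + 1)*(t^3 + 5*t^2 - 8*t - 48) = (t + 1)*(t + 4)*(t^2 + t - 12) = (t - 3)*(t + 1)*(t + 4)*(t + 4)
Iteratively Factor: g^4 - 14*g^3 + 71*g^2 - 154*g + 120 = (g - 2)*(g^3 - 12*g^2 + 47*g - 60) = (g - 5)*(g - 2)*(g^2 - 7*g + 12) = (g - 5)*(g - 3)*(g - 2)*(g - 4)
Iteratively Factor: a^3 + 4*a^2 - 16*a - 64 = (a - 4)*(a^2 + 8*a + 16) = (a - 4)*(a + 4)*(a + 4)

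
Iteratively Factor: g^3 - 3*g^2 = (g - 3)*(g^2) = g*(g - 3)*(g)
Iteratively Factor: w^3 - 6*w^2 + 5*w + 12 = (w - 3)*(w^2 - 3*w - 4) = (w - 3)*(w + 1)*(w - 4)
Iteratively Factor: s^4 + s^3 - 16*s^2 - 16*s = (s + 1)*(s^3 - 16*s) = s*(s + 1)*(s^2 - 16) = s*(s - 4)*(s + 1)*(s + 4)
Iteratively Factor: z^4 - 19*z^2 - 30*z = (z - 5)*(z^3 + 5*z^2 + 6*z) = (z - 5)*(z + 3)*(z^2 + 2*z) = z*(z - 5)*(z + 3)*(z + 2)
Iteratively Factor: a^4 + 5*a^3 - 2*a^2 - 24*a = (a + 3)*(a^3 + 2*a^2 - 8*a) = (a - 2)*(a + 3)*(a^2 + 4*a) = a*(a - 2)*(a + 3)*(a + 4)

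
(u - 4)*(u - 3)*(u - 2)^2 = u^4 - 11*u^3 + 44*u^2 - 76*u + 48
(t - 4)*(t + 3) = t^2 - t - 12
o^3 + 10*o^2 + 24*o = o*(o + 4)*(o + 6)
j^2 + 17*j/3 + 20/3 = (j + 5/3)*(j + 4)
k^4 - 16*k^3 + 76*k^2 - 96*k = k*(k - 8)*(k - 6)*(k - 2)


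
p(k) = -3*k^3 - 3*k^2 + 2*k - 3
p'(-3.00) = -61.00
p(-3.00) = 45.00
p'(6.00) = -358.00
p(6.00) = -747.00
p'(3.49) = -128.56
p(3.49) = -160.09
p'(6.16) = -376.47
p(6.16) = -805.75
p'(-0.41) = 2.95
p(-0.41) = -4.12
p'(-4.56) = -157.78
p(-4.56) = 209.96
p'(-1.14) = -2.86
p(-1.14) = -4.73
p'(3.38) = -121.10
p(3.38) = -146.36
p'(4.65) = -220.50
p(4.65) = -360.20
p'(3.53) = -131.33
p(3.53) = -165.28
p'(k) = -9*k^2 - 6*k + 2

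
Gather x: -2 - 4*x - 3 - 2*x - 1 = -6*x - 6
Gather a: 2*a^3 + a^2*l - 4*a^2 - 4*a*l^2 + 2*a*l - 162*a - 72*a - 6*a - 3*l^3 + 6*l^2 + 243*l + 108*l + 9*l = 2*a^3 + a^2*(l - 4) + a*(-4*l^2 + 2*l - 240) - 3*l^3 + 6*l^2 + 360*l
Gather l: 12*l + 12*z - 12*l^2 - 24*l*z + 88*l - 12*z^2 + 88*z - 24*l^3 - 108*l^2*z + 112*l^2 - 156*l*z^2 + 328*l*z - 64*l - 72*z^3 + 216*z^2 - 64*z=-24*l^3 + l^2*(100 - 108*z) + l*(-156*z^2 + 304*z + 36) - 72*z^3 + 204*z^2 + 36*z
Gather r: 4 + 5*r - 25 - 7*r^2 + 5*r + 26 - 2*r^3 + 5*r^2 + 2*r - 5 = -2*r^3 - 2*r^2 + 12*r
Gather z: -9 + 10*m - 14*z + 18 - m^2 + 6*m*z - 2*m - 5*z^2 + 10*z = -m^2 + 8*m - 5*z^2 + z*(6*m - 4) + 9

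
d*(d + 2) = d^2 + 2*d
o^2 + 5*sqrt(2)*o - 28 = (o - 2*sqrt(2))*(o + 7*sqrt(2))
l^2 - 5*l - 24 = (l - 8)*(l + 3)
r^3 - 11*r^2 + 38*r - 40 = (r - 5)*(r - 4)*(r - 2)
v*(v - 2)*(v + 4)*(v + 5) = v^4 + 7*v^3 + 2*v^2 - 40*v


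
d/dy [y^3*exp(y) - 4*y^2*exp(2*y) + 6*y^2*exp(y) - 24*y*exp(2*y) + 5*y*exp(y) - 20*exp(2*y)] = (y^3 - 8*y^2*exp(y) + 9*y^2 - 56*y*exp(y) + 17*y - 64*exp(y) + 5)*exp(y)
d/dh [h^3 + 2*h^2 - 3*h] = 3*h^2 + 4*h - 3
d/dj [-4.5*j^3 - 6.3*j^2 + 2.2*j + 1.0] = -13.5*j^2 - 12.6*j + 2.2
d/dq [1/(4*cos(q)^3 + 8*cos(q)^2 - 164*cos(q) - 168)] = (3*cos(q)^2 + 4*cos(q) - 41)*sin(q)/(4*(cos(q)^3 + 2*cos(q)^2 - 41*cos(q) - 42)^2)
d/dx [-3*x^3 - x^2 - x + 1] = -9*x^2 - 2*x - 1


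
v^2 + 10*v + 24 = (v + 4)*(v + 6)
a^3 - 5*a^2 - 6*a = a*(a - 6)*(a + 1)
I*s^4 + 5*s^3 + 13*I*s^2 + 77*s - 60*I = (s - 5*I)*(s - 3*I)*(s + 4*I)*(I*s + 1)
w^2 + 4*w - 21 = (w - 3)*(w + 7)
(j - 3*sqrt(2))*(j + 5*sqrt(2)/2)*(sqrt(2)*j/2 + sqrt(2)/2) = sqrt(2)*j^3/2 - j^2/2 + sqrt(2)*j^2/2 - 15*sqrt(2)*j/2 - j/2 - 15*sqrt(2)/2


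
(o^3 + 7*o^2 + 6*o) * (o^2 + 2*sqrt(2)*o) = o^5 + 2*sqrt(2)*o^4 + 7*o^4 + 6*o^3 + 14*sqrt(2)*o^3 + 12*sqrt(2)*o^2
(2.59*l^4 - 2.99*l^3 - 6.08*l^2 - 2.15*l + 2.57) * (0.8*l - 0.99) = 2.072*l^5 - 4.9561*l^4 - 1.9039*l^3 + 4.2992*l^2 + 4.1845*l - 2.5443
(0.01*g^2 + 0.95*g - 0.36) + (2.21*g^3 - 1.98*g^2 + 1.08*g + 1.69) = 2.21*g^3 - 1.97*g^2 + 2.03*g + 1.33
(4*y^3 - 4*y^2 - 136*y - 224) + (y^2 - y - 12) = 4*y^3 - 3*y^2 - 137*y - 236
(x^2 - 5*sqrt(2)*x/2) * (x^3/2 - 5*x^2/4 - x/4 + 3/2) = x^5/2 - 5*sqrt(2)*x^4/4 - 5*x^4/4 - x^3/4 + 25*sqrt(2)*x^3/8 + 5*sqrt(2)*x^2/8 + 3*x^2/2 - 15*sqrt(2)*x/4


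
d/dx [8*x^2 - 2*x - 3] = 16*x - 2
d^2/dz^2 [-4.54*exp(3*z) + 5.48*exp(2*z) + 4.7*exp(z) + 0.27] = (-40.86*exp(2*z) + 21.92*exp(z) + 4.7)*exp(z)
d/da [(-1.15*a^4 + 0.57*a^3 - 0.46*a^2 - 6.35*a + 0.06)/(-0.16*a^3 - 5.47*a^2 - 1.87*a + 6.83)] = (0.184*a^6 + 12.581*a^5 + 3.26*a^4 - 35.5818*a^3 - 22.1662*a^2 - 5.6272*a - 43.2583)/(0.0256*a^6 + 1.7504*a^5 + 30.5193*a^4 + 18.2722*a^3 - 71.2233*a^2 - 25.5442*a + 46.6489)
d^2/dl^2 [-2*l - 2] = 0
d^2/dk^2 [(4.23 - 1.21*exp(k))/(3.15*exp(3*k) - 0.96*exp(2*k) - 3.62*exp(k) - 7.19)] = (-48.0249*exp(6*k) + 388.726695*exp(5*k) - 197.012376*exp(4*k) - 432.931821*exp(3*k) + 956.440107*exp(2*k) - 29.863358*exp(k) - 172.649875)*exp(k)/(31.255875*exp(9*k) - 28.5768*exp(8*k) - 99.04923*exp(7*k) - 149.231781*exp(6*k) + 244.283364*exp(5*k) + 434.305836*exp(4*k) + 291.170089*exp(3*k) - 431.546676*exp(2*k) - 561.419646*exp(k) - 371.694959)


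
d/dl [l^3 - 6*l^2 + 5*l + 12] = 3*l^2 - 12*l + 5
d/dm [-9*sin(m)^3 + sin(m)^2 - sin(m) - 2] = (-27*sin(m)^2 + 2*sin(m) - 1)*cos(m)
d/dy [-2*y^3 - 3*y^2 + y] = -6*y^2 - 6*y + 1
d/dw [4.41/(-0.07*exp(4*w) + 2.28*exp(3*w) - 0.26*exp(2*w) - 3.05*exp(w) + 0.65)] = (1.2348*exp(3*w) - 30.1644*exp(2*w) + 2.2932*exp(w) + 13.4505)*exp(w)/(0.07*exp(4*w) - 2.28*exp(3*w) + 0.26*exp(2*w) + 3.05*exp(w) - 0.65)^2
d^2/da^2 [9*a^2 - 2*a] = 18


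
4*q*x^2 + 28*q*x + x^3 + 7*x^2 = x*(4*q + x)*(x + 7)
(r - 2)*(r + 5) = r^2 + 3*r - 10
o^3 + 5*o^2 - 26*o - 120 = (o - 5)*(o + 4)*(o + 6)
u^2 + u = u*(u + 1)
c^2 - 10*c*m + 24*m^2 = (c - 6*m)*(c - 4*m)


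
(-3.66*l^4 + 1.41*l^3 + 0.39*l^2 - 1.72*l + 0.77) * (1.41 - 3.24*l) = 11.8584*l^5 - 9.729*l^4 + 0.7245*l^3 + 6.1227*l^2 - 4.92*l + 1.0857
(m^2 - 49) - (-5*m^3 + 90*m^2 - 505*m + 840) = 5*m^3 - 89*m^2 + 505*m - 889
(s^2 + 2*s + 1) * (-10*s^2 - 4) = -10*s^4 - 20*s^3 - 14*s^2 - 8*s - 4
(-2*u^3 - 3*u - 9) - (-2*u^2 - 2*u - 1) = -2*u^3 + 2*u^2 - u - 8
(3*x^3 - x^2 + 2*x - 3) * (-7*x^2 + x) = -21*x^5 + 10*x^4 - 15*x^3 + 23*x^2 - 3*x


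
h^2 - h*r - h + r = (h - 1)*(h - r)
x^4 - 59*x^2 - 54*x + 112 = (x - 8)*(x - 1)*(x + 2)*(x + 7)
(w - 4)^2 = w^2 - 8*w + 16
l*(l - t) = l^2 - l*t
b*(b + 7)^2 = b^3 + 14*b^2 + 49*b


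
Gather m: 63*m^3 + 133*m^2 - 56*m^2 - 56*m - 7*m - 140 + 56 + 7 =63*m^3 + 77*m^2 - 63*m - 77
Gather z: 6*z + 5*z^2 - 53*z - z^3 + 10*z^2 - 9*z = -z^3 + 15*z^2 - 56*z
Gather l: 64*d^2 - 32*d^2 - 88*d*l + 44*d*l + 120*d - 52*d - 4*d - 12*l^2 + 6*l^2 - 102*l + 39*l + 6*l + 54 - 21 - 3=32*d^2 + 64*d - 6*l^2 + l*(-44*d - 57) + 30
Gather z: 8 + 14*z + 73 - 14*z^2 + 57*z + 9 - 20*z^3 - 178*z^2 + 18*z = -20*z^3 - 192*z^2 + 89*z + 90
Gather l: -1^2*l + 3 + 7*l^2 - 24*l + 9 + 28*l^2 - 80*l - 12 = 35*l^2 - 105*l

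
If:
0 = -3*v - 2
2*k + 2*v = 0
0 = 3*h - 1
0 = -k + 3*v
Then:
No Solution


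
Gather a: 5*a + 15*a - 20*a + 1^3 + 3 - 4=0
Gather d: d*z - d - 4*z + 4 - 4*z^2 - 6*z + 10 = d*(z - 1) - 4*z^2 - 10*z + 14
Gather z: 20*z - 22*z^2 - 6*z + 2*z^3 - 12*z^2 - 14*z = 2*z^3 - 34*z^2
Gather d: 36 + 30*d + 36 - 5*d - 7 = 25*d + 65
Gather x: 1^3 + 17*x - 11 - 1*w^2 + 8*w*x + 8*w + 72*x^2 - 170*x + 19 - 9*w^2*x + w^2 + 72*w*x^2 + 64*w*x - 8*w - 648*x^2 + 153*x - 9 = x^2*(72*w - 576) + x*(-9*w^2 + 72*w)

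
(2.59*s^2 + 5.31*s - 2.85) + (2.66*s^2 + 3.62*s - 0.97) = 5.25*s^2 + 8.93*s - 3.82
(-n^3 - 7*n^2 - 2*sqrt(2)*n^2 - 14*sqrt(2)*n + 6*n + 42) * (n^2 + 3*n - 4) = -n^5 - 10*n^4 - 2*sqrt(2)*n^4 - 20*sqrt(2)*n^3 - 11*n^3 - 34*sqrt(2)*n^2 + 88*n^2 + 56*sqrt(2)*n + 102*n - 168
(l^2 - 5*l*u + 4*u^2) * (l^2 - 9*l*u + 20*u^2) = l^4 - 14*l^3*u + 69*l^2*u^2 - 136*l*u^3 + 80*u^4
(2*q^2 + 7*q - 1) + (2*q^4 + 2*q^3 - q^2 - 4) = 2*q^4 + 2*q^3 + q^2 + 7*q - 5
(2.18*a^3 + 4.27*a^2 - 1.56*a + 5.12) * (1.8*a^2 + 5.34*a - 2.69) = 3.924*a^5 + 19.3272*a^4 + 14.1296*a^3 - 10.6007*a^2 + 31.5372*a - 13.7728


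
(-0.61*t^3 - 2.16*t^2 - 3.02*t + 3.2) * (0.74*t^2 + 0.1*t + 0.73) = -0.4514*t^5 - 1.6594*t^4 - 2.8961*t^3 + 0.4892*t^2 - 1.8846*t + 2.336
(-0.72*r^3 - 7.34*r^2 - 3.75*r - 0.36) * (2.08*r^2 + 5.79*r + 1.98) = -1.4976*r^5 - 19.436*r^4 - 51.7242*r^3 - 36.9945*r^2 - 9.5094*r - 0.7128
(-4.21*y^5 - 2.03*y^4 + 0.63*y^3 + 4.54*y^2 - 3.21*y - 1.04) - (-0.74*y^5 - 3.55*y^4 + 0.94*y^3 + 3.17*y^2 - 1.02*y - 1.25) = -3.47*y^5 + 1.52*y^4 - 0.31*y^3 + 1.37*y^2 - 2.19*y + 0.21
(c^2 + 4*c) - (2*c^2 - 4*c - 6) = -c^2 + 8*c + 6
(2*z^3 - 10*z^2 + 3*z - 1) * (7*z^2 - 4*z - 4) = 14*z^5 - 78*z^4 + 53*z^3 + 21*z^2 - 8*z + 4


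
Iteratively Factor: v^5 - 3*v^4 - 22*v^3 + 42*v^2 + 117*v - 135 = (v - 3)*(v^4 - 22*v^2 - 24*v + 45) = (v - 3)*(v + 3)*(v^3 - 3*v^2 - 13*v + 15) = (v - 3)*(v + 3)^2*(v^2 - 6*v + 5) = (v - 5)*(v - 3)*(v + 3)^2*(v - 1)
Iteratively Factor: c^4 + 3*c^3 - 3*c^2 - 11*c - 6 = (c + 3)*(c^3 - 3*c - 2) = (c + 1)*(c + 3)*(c^2 - c - 2) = (c - 2)*(c + 1)*(c + 3)*(c + 1)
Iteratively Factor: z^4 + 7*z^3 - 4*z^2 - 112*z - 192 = (z + 4)*(z^3 + 3*z^2 - 16*z - 48) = (z + 3)*(z + 4)*(z^2 - 16) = (z - 4)*(z + 3)*(z + 4)*(z + 4)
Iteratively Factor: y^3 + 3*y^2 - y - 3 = (y + 3)*(y^2 - 1) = (y + 1)*(y + 3)*(y - 1)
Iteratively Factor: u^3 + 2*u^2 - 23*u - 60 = (u + 3)*(u^2 - u - 20) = (u + 3)*(u + 4)*(u - 5)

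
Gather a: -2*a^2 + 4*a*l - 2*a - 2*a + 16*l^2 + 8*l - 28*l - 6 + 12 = -2*a^2 + a*(4*l - 4) + 16*l^2 - 20*l + 6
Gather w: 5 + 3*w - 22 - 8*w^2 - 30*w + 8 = -8*w^2 - 27*w - 9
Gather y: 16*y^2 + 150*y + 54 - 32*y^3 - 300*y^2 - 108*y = -32*y^3 - 284*y^2 + 42*y + 54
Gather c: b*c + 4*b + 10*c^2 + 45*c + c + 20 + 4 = 4*b + 10*c^2 + c*(b + 46) + 24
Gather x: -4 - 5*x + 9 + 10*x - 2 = 5*x + 3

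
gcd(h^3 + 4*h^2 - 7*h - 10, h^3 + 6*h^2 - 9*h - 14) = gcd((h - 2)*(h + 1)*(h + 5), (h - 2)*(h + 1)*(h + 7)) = h^2 - h - 2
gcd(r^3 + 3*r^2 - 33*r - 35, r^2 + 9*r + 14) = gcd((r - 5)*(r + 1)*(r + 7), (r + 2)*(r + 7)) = r + 7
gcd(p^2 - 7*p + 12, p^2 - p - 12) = p - 4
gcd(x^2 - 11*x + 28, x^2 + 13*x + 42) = 1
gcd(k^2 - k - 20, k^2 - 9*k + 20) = k - 5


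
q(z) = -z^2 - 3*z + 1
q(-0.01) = 1.03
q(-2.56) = 2.13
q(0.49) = -0.71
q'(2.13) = -7.26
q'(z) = -2*z - 3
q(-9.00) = -53.00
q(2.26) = -10.89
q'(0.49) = -3.98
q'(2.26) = -7.52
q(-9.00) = -53.00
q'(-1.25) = -0.50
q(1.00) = -3.00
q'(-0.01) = -2.98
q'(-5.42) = 7.84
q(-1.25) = 3.19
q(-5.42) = -12.12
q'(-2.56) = 2.12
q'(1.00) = -5.00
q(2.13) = -9.93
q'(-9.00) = 15.00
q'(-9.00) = 15.00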